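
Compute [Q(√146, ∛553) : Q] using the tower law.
[Q(√146, ∛553) : Q] = 6

Let L = Q(√146, ∛553). Since Q(√146) ⊂ L and [Q(√146):Q] = 2, the tower law gives 2 | [L:Q]. Likewise Q(∛553) ⊂ L with [Q(∛553):Q] = 3 (because 553 is not a perfect cube), so 3 | [L:Q]. As gcd(2,3) = 1, [L:Q] is divisible by 6. Conversely L is generated over Q by √146 and ∛553, so [L:Q] ≤ 2·3 = 6. Therefore [Q(√146, ∛553) : Q] = 6.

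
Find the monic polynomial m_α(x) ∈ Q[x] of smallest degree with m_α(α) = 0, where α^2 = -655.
m_α(x) = x^2 + 655

α satisfies α^2 + 655 = 0, so x^2 + 655 annihilates α. Since d = -655 is squarefree and ≠ 1, it is not a perfect square in Q, so x^2 + 655 has no rational root and is therefore irreducible over Q (a degree-2 polynomial over a field is irreducible iff it has no root). Hence m_α(x) = x^2 + 655.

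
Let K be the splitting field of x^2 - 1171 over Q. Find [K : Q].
[K : Q] = 2

f(x) = x^2 - 1171 factors as (x - √1171)(x + √1171). The splitting field is K = Q(√1171). Since 1171 is squarefree and > 1, it is not a perfect square, so x^2 - 1171 is irreducible over Q and [Q(√1171) : Q] = 2. Hence [K : Q] = 2.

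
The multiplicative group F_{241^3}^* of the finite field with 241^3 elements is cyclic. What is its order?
|F_{241^3}^*| = 13997520

F_{241^3} has 241^3 = 13997521 elements; its multiplicative group consists of all nonzero elements, so |F_{241^3}^*| = 13997521 - 1 = 13997520. (It is cyclic since any finite subgroup of the multiplicative group of a field is cyclic.)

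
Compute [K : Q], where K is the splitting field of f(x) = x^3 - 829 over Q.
[K : Q] = 6

The roots of x^3 - 829 are ∛829, ω∛829, ω^2∛829 where ω = e^(2πi/3) is a primitive cube root of unity, so K = Q(∛829, ω). Now [Q(∛829):Q] = 3 (since 829 is not a perfect cube, x^3 - 829 is irreducible) and [Q(ω):Q] = 2. Both 2 and 3 divide [K:Q], and [K:Q] ≤ 3·2 = 6, so [K:Q] = 6. (Equivalently: Q(∛829) ⊂ R but ω ∉ R, so [K : Q(∛829)] = 2.)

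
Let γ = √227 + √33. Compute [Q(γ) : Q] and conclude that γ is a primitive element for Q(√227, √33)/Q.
[Q(γ) : Q] = 4 (equivalently, Q(γ) = Q(√227, √33))

Obviously Q(γ) ⊆ Q(√227, √33), and [Q(√227, √33):Q] = 4 (since 227, 33 are distinct squarefree integers > 1 with 7491 not a perfect square). To show equality we compute the minimal polynomial of γ. From γ = √227 + √33: γ^2 = 227 + 2√(7491) + 33 = 260 + 2√(7491), so γ^2 - 260 = 2√(7491); squaring, (γ^2 - 260)^2 = 4·7491, i.e. γ^4 - 520γ^2 + 67600 - 29964 = 0, i.e. γ^4 - 520γ^2 + 37636 = 0. So γ is a root of x^4 - 520x^2 + 37636. This polynomial is irreducible over Q: it has no rational root (each ±√227 ± √33 is irrational), and any factorization into two quadratics over Q would force √(7491) ∈ Q (pairing opposite roots) or √227, √33 ∈ Q (other pairings), all impossible. Hence [Q(γ):Q] = 4 = [Q(√227, √33):Q], so Q(γ) = Q(√227, √33).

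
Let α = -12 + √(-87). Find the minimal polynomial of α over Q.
m_α(x) = x^2 + 24x + 231

From α + 12 = √(-87), squaring gives (α + 12)^2 = -87, i.e. α^2 + 24α + 144 = -87, so α^2 + 24α + 231 = 0. The discriminant of x^2 + 24x + 231 is (24)^2 - 4·(231) = 576 - 924 = -348, and 4·(-87) is not a perfect square in Q since -87 is squarefree and ≠ 1. Hence x^2 + 24x + 231 is irreducible over Q and is the minimal polynomial of α.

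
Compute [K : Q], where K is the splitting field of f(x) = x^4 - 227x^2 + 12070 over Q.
[K : Q] = 4

Solving the quadratic in x^2: x^2 = (227 ± √(227^2 - 4·12070))/2 = (227 ± √3249)/2 = (227 ± 57)/2, giving x^2 = 85 or x^2 = 142. So f(x) = (x^2 - 85)(x^2 - 142) and the roots of f are ±√85, ±√142. Hence the splitting field is K = Q(√85, √142). Since 85 and 142 are distinct squarefree integers > 1, their product 12070 is not a perfect square, so √142 ∉ Q(√85). By the tower law [K:Q] = [Q(√85,√142):Q(√85)] · [Q(√85):Q] = 2 · 2 = 4.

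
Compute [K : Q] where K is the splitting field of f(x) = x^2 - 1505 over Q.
[K : Q] = 2

f(x) = x^2 - 1505 factors as (x - √1505)(x + √1505). The splitting field is K = Q(√1505). Since 1505 is squarefree and > 1, it is not a perfect square, so x^2 - 1505 is irreducible over Q and [Q(√1505) : Q] = 2. Hence [K : Q] = 2.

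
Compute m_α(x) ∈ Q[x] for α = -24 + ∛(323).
m_α(x) = x^3 + 72x^2 + 1728x + 13501

Set β = α + 24 = ∛(323), so β^3 = 323. Then (α + 24)^3 - 323 = 0, i.e. α is a root of g(x) = (x + 24)^3 - 323 = x^3 + 72x^2 + 1728x + 13501. Since g(x) = h(x + 24) where h(x) = x^3 - 323, and h is irreducible over Q (because 323 is not a perfect cube, so h has no rational root, and a monic cubic with no rational root is irreducible), g is also irreducible (irreducibility is preserved under the substitution x → x + 24). Hence m_α(x) = x^3 + 72x^2 + 1728x + 13501.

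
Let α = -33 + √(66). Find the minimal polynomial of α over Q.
m_α(x) = x^2 + 66x + 1023

From α + 33 = √(66), squaring gives (α + 33)^2 = 66, i.e. α^2 + 66α + 1089 = 66, so α^2 + 66α + 1023 = 0. The discriminant of x^2 + 66x + 1023 is (66)^2 - 4·(1023) = 4356 - 4092 = 264, and 4·(66) is not a perfect square in Q since 66 is squarefree and ≠ 1. Hence x^2 + 66x + 1023 is irreducible over Q and is the minimal polynomial of α.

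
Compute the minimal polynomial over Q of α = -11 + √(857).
m_α(x) = x^2 + 22x - 736

From α + 11 = √(857), squaring gives (α + 11)^2 = 857, i.e. α^2 + 22α + 121 = 857, so α^2 + 22α - 736 = 0. The discriminant of x^2 + 22x - 736 is (22)^2 - 4·(-736) = 484 + 2944 = 3428, and 4·(857) is not a perfect square in Q since 857 is squarefree and ≠ 1. Hence x^2 + 22x - 736 is irreducible over Q and is the minimal polynomial of α.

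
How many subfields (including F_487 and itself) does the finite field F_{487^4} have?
F_{487^4} has 3 subfields

The subfields of F_{p^n} are exactly the fields F_{p^d} for d | n (each is the fixed field of the unique index-d subgroup of Gal(F_{p^n}/F_p) ≅ Z/nZ). The divisors of n = 4 are {1, 2, 4}, giving 3 subfields: F_{487^1}, F_{487^2}, F_{487^4}.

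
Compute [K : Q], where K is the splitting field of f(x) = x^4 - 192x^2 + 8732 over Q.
[K : Q] = 4

Solving the quadratic in x^2: x^2 = (192 ± √(192^2 - 4·8732))/2 = (192 ± √1936)/2 = (192 ± 44)/2, giving x^2 = 74 or x^2 = 118. So f(x) = (x^2 - 74)(x^2 - 118) and the roots of f are ±√74, ±√118. Hence the splitting field is K = Q(√74, √118). Since 74 and 118 are distinct squarefree integers > 1, their product 8732 is not a perfect square, so √118 ∉ Q(√74). By the tower law [K:Q] = [Q(√74,√118):Q(√74)] · [Q(√74):Q] = 2 · 2 = 4.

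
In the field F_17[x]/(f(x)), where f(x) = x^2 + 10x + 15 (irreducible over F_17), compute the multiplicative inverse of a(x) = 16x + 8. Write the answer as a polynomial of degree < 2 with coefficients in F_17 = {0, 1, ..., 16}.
a(x)^(-1) ≡ 3x + 3 (mod f(x))

Since f is irreducible over F_17, F_17[x]/(f) is a field and a(x) ≠ 0 has an inverse. Apply the extended Euclidean algorithm to f(x) and a(x) in F_17[x]: f(x) = (16x + 16)·a(x) + (6). The last nonzero remainder is the constant 6 = gcd(f, a) in F_17. Back-substituting through the division chain expresses 6 = s(x)·a(x) + t(x)·f(x) with s(x) ≡ x + 1 (mod f), so (x + 1)·a(x) ≡ 6 (mod f). Multiplying by 6^(-1) ≡ 3 in F_17 gives a(x)^(-1) ≡ 3·(x + 1) ≡ 3x + 3 (mod f). Check: (16x + 8)·(3x + 3) = 14x^2 + 4x + 7 ≡ 1 (mod x^2 + 10x + 15).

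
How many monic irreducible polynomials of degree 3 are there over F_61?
There are 75640 monic irreducible polynomials of degree 3 over F_61

Each element of F_{61^3} that lies in no proper subfield is a root of exactly one monic irreducible of degree 3 over F_61, and each such polynomial has 3 distinct roots in F_{61^3}. By Möbius inversion the count is N_61(3) = (1/3) Σ_{d|3} μ(3/d) · 61^d = (1/3)(μ(3)·61^1 + μ(1)·61^3) = 226920/3 = 75640.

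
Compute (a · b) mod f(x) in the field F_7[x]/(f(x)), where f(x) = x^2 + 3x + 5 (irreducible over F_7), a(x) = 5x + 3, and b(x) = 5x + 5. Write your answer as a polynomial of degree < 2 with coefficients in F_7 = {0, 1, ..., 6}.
a · b ≡ 2 (mod f(x))

Multiply in F_7[x]: a(x)·b(x) = (5x + 3)·(5x + 5) = 4x^2 + 5x + 1. This has degree ≥ 2, so divide by f(x) over F_7: 4x^2 + 5x + 1 = (4)·(x^2 + 3x + 5) + (2). Hence a·b ≡ 2 (mod f). (F_7[x]/(f) is a field with 7^2 = 49 elements since f is irreducible of degree 2.)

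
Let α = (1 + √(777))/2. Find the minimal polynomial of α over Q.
m_α(x) = x^2 - x - 194

From 2α - 1 = √(777), squaring gives (2α - 1)^2 = 777, i.e. 4α^2 - 4α + 1 = 777, so α^2 - α + (1 - 777)/4 = 0. Since 777 ≡ 1 (mod 4), (1 - 777)/4 = -194 ∈ Z. The polynomial x^2 - x - 194 has discriminant 1 - 4·(-194) = 777, which is not a perfect square in Q (d = 777 is squarefree and ≠ 1), so x^2 - x - 194 is irreducible over Q. It is the minimal polynomial of α.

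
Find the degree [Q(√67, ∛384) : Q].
[Q(√67, ∛384) : Q] = 6

Let L = Q(√67, ∛384). Since Q(√67) ⊂ L and [Q(√67):Q] = 2, the tower law gives 2 | [L:Q]. Likewise Q(∛384) ⊂ L with [Q(∛384):Q] = 3 (because 384 is not a perfect cube), so 3 | [L:Q]. As gcd(2,3) = 1, [L:Q] is divisible by 6. Conversely L is generated over Q by √67 and ∛384, so [L:Q] ≤ 2·3 = 6. Therefore [Q(√67, ∛384) : Q] = 6.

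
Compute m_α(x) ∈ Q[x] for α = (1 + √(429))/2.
m_α(x) = x^2 - x - 107

From 2α - 1 = √(429), squaring gives (2α - 1)^2 = 429, i.e. 4α^2 - 4α + 1 = 429, so α^2 - α + (1 - 429)/4 = 0. Since 429 ≡ 1 (mod 4), (1 - 429)/4 = -107 ∈ Z. The polynomial x^2 - x - 107 has discriminant 1 - 4·(-107) = 429, which is not a perfect square in Q (d = 429 is squarefree and ≠ 1), so x^2 - x - 107 is irreducible over Q. It is the minimal polynomial of α.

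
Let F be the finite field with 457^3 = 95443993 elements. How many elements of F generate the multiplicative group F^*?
There are φ(95443992) = 25831872 primitive elements

F_q^* is cyclic of order q - 1 = 95443992. A cyclic group of order m has exactly φ(m) generators. Here m = 95443992 = 2^3 · 3^2 · 7 · 19 · 9967, so the number of primitive elements is φ(95443992) = 25831872.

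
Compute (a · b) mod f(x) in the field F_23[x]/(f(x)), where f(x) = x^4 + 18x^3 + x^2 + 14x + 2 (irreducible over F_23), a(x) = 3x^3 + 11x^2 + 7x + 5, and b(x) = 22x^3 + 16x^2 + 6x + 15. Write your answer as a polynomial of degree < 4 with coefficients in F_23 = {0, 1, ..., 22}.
a · b ≡ 13x^3 + 7x^2 + 8x + 4 (mod f(x))

Multiply in F_23[x]: a(x)·b(x) = (3x^3 + 11x^2 + 7x + 5)·(22x^3 + 16x^2 + 6x + 15) = 20x^6 + 14x^5 + 3x^4 + 11x^3 + 11x^2 + 20x + 6. This has degree ≥ 4, so divide by f(x) over F_23: 20x^6 + 14x^5 + 3x^4 + 11x^3 + 11x^2 + 20x + 6 = (20x^2 + 22x + 1)·(x^4 + 18x^3 + x^2 + 14x + 2) + (13x^3 + 7x^2 + 8x + 4). Hence a·b ≡ 13x^3 + 7x^2 + 8x + 4 (mod f). (F_23[x]/(f) is a field with 23^4 = 279841 elements since f is irreducible of degree 4.)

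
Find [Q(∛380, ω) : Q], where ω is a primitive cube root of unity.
[Q(∛380, ω) : Q] = 6

[Q(∛380):Q] = 3 (min poly x^3 - 380, irreducible since 380 is not a perfect cube). [Q(ω):Q] = 2 (min poly x^2 + x + 1). Since Q(∛380) ⊂ R and ω ∉ R, we have ω ∉ Q(∛380), so x^2 + x + 1 remains irreducible over Q(∛380) and [Q(∛380, ω) : Q(∛380)] = 2. By the tower law, [Q(∛380, ω) : Q] = 3 · 2 = 6. (In fact Q(∛380, ω) is the splitting field of x^3 - 380 over Q.)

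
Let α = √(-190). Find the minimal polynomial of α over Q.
m_α(x) = x^2 + 190

α satisfies α^2 + 190 = 0, so x^2 + 190 annihilates α. Since d = -190 is squarefree and ≠ 1, it is not a perfect square in Q, so x^2 + 190 has no rational root and is therefore irreducible over Q (a degree-2 polynomial over a field is irreducible iff it has no root). Hence m_α(x) = x^2 + 190.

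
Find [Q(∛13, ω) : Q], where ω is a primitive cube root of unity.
[Q(∛13, ω) : Q] = 6

[Q(∛13):Q] = 3 (min poly x^3 - 13, irreducible since 13 is not a perfect cube). [Q(ω):Q] = 2 (min poly x^2 + x + 1). Since Q(∛13) ⊂ R and ω ∉ R, we have ω ∉ Q(∛13), so x^2 + x + 1 remains irreducible over Q(∛13) and [Q(∛13, ω) : Q(∛13)] = 2. By the tower law, [Q(∛13, ω) : Q] = 3 · 2 = 6. (In fact Q(∛13, ω) is the splitting field of x^3 - 13 over Q.)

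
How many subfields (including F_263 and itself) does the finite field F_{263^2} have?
F_{263^2} has 2 subfields

The subfields of F_{p^n} are exactly the fields F_{p^d} for d | n (each is the fixed field of the unique index-d subgroup of Gal(F_{p^n}/F_p) ≅ Z/nZ). The divisors of n = 2 are {1, 2}, giving 2 subfields: F_{263^1}, F_{263^2}.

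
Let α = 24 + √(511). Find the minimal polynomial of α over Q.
m_α(x) = x^2 - 48x + 65

From α - 24 = √(511), squaring gives (α - 24)^2 = 511, i.e. α^2 - 48α + 576 = 511, so α^2 - 48α + 65 = 0. The discriminant of x^2 - 48x + 65 is (-48)^2 - 4·(65) = 2304 - 260 = 2044, and 4·(511) is not a perfect square in Q since 511 is squarefree and ≠ 1. Hence x^2 - 48x + 65 is irreducible over Q and is the minimal polynomial of α.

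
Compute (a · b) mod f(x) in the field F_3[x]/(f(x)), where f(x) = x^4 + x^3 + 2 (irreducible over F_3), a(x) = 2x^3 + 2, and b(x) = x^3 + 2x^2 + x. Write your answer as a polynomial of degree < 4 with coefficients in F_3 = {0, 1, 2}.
a · b ≡ 2x^3 + x (mod f(x))

Multiply in F_3[x]: a(x)·b(x) = (2x^3 + 2)·(x^3 + 2x^2 + x) = 2x^6 + x^5 + 2x^4 + 2x^3 + x^2 + 2x. This has degree ≥ 4, so divide by f(x) over F_3: 2x^6 + x^5 + 2x^4 + 2x^3 + x^2 + 2x = (2x^2 + 2x)·(x^4 + x^3 + 2) + (2x^3 + x). Hence a·b ≡ 2x^3 + x (mod f). (F_3[x]/(f) is a field with 3^4 = 81 elements since f is irreducible of degree 4.)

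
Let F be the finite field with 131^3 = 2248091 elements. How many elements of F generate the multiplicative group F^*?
There are φ(2248090) = 830016 primitive elements

F_q^* is cyclic of order q - 1 = 2248090. A cyclic group of order m has exactly φ(m) generators. Here m = 2248090 = 2 · 5 · 13 · 17293, so the number of primitive elements is φ(2248090) = 830016.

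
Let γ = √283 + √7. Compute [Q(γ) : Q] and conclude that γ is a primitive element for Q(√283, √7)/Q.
[Q(γ) : Q] = 4 (equivalently, Q(γ) = Q(√283, √7))

Obviously Q(γ) ⊆ Q(√283, √7), and [Q(√283, √7):Q] = 4 (since 283, 7 are distinct squarefree integers > 1 with 1981 not a perfect square). To show equality we compute the minimal polynomial of γ. From γ = √283 + √7: γ^2 = 283 + 2√(1981) + 7 = 290 + 2√(1981), so γ^2 - 290 = 2√(1981); squaring, (γ^2 - 290)^2 = 4·1981, i.e. γ^4 - 580γ^2 + 84100 - 7924 = 0, i.e. γ^4 - 580γ^2 + 76176 = 0. So γ is a root of x^4 - 580x^2 + 76176. This polynomial is irreducible over Q: it has no rational root (each ±√283 ± √7 is irrational), and any factorization into two quadratics over Q would force √(1981) ∈ Q (pairing opposite roots) or √283, √7 ∈ Q (other pairings), all impossible. Hence [Q(γ):Q] = 4 = [Q(√283, √7):Q], so Q(γ) = Q(√283, √7).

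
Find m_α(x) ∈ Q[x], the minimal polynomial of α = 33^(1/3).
m_α(x) = x^3 - 33

α satisfies α^3 = 33, so x^3 - 33 annihilates α. By the rational root test, a rational root p/q (in lowest terms) of x^3 - 33 would satisfy p^3 = 33 q^3, forcing q = 1 and p^3 = 33; but 33 is not a perfect cube, contradiction. A monic cubic over Q with no rational root is irreducible (any nontrivial factorization would include a linear factor). Hence x^3 - 33 is the minimal polynomial of α, and in particular [Q(α):Q] = 3.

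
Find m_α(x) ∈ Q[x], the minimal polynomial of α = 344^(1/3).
m_α(x) = x^3 - 344

α satisfies α^3 = 344, so x^3 - 344 annihilates α. By the rational root test, a rational root p/q (in lowest terms) of x^3 - 344 would satisfy p^3 = 344 q^3, forcing q = 1 and p^3 = 344; but 344 is not a perfect cube, contradiction. A monic cubic over Q with no rational root is irreducible (any nontrivial factorization would include a linear factor). Hence x^3 - 344 is the minimal polynomial of α, and in particular [Q(α):Q] = 3.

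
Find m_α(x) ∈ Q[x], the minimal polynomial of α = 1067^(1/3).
m_α(x) = x^3 - 1067

α satisfies α^3 = 1067, so x^3 - 1067 annihilates α. By the rational root test, a rational root p/q (in lowest terms) of x^3 - 1067 would satisfy p^3 = 1067 q^3, forcing q = 1 and p^3 = 1067; but 1067 is not a perfect cube, contradiction. A monic cubic over Q with no rational root is irreducible (any nontrivial factorization would include a linear factor). Hence x^3 - 1067 is the minimal polynomial of α, and in particular [Q(α):Q] = 3.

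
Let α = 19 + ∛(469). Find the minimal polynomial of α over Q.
m_α(x) = x^3 - 57x^2 + 1083x - 7328

Set β = α - 19 = ∛(469), so β^3 = 469. Then (α - 19)^3 - 469 = 0, i.e. α is a root of g(x) = (x - 19)^3 - 469 = x^3 - 57x^2 + 1083x - 7328. Since g(x) = h(x - 19) where h(x) = x^3 - 469, and h is irreducible over Q (because 469 is not a perfect cube, so h has no rational root, and a monic cubic with no rational root is irreducible), g is also irreducible (irreducibility is preserved under the substitution x → x - 19). Hence m_α(x) = x^3 - 57x^2 + 1083x - 7328.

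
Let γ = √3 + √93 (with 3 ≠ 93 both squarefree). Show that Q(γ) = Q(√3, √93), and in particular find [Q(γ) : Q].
[Q(γ) : Q] = 4 (equivalently, Q(γ) = Q(√3, √93))

Obviously Q(γ) ⊆ Q(√3, √93), and [Q(√3, √93):Q] = 4 (since 3, 93 are distinct squarefree integers > 1 with 279 not a perfect square). To show equality we compute the minimal polynomial of γ. From γ = √3 + √93: γ^2 = 3 + 2√(279) + 93 = 96 + 2√(279), so γ^2 - 96 = 2√(279); squaring, (γ^2 - 96)^2 = 4·279, i.e. γ^4 - 192γ^2 + 9216 - 1116 = 0, i.e. γ^4 - 192γ^2 + 8100 = 0. So γ is a root of x^4 - 192x^2 + 8100. This polynomial is irreducible over Q: it has no rational root (each ±√3 ± √93 is irrational), and any factorization into two quadratics over Q would force √(279) ∈ Q (pairing opposite roots) or √3, √93 ∈ Q (other pairings), all impossible. Hence [Q(γ):Q] = 4 = [Q(√3, √93):Q], so Q(γ) = Q(√3, √93).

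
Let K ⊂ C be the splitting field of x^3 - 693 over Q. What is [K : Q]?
[K : Q] = 6

The roots of x^3 - 693 are ∛693, ω∛693, ω^2∛693 where ω = e^(2πi/3) is a primitive cube root of unity, so K = Q(∛693, ω). Now [Q(∛693):Q] = 3 (since 693 is not a perfect cube, x^3 - 693 is irreducible) and [Q(ω):Q] = 2. Both 2 and 3 divide [K:Q], and [K:Q] ≤ 3·2 = 6, so [K:Q] = 6. (Equivalently: Q(∛693) ⊂ R but ω ∉ R, so [K : Q(∛693)] = 2.)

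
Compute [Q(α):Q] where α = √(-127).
[Q(α):Q] = 2

[Q(α):Q] equals the degree of the minimal polynomial of α. Here α^2 = -127 and x^2 + 127 is irreducible (d = -127 is squarefree, ≠ 1, hence not a square), so deg(m_α) = 2. Thus [Q(α):Q] = 2.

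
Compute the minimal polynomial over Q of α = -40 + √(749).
m_α(x) = x^2 + 80x + 851

From α + 40 = √(749), squaring gives (α + 40)^2 = 749, i.e. α^2 + 80α + 1600 = 749, so α^2 + 80α + 851 = 0. The discriminant of x^2 + 80x + 851 is (80)^2 - 4·(851) = 6400 - 3404 = 2996, and 4·(749) is not a perfect square in Q since 749 is squarefree and ≠ 1. Hence x^2 + 80x + 851 is irreducible over Q and is the minimal polynomial of α.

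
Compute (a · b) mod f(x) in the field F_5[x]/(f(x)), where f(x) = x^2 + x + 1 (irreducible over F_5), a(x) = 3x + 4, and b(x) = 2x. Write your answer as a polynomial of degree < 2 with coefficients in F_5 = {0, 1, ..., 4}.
a · b ≡ 2x + 4 (mod f(x))

Multiply in F_5[x]: a(x)·b(x) = (3x + 4)·(2x) = x^2 + 3x. This has degree ≥ 2, so divide by f(x) over F_5: x^2 + 3x = (1)·(x^2 + x + 1) + (2x + 4). Hence a·b ≡ 2x + 4 (mod f). (F_5[x]/(f) is a field with 5^2 = 25 elements since f is irreducible of degree 2.)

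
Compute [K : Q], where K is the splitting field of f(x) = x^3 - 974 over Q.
[K : Q] = 6

The roots of x^3 - 974 are ∛974, ω∛974, ω^2∛974 where ω = e^(2πi/3) is a primitive cube root of unity, so K = Q(∛974, ω). Now [Q(∛974):Q] = 3 (since 974 is not a perfect cube, x^3 - 974 is irreducible) and [Q(ω):Q] = 2. Both 2 and 3 divide [K:Q], and [K:Q] ≤ 3·2 = 6, so [K:Q] = 6. (Equivalently: Q(∛974) ⊂ R but ω ∉ R, so [K : Q(∛974)] = 2.)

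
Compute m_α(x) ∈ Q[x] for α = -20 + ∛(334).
m_α(x) = x^3 + 60x^2 + 1200x + 7666

Set β = α + 20 = ∛(334), so β^3 = 334. Then (α + 20)^3 - 334 = 0, i.e. α is a root of g(x) = (x + 20)^3 - 334 = x^3 + 60x^2 + 1200x + 7666. Since g(x) = h(x + 20) where h(x) = x^3 - 334, and h is irreducible over Q (because 334 is not a perfect cube, so h has no rational root, and a monic cubic with no rational root is irreducible), g is also irreducible (irreducibility is preserved under the substitution x → x + 20). Hence m_α(x) = x^3 + 60x^2 + 1200x + 7666.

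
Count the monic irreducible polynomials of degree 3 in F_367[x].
There are 16476832 monic irreducible polynomials of degree 3 over F_367

Each element of F_{367^3} that lies in no proper subfield is a root of exactly one monic irreducible of degree 3 over F_367, and each such polynomial has 3 distinct roots in F_{367^3}. By Möbius inversion the count is N_367(3) = (1/3) Σ_{d|3} μ(3/d) · 367^d = (1/3)(μ(3)·367^1 + μ(1)·367^3) = 49430496/3 = 16476832.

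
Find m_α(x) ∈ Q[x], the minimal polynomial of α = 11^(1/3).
m_α(x) = x^3 - 11

α satisfies α^3 = 11, so x^3 - 11 annihilates α. By the rational root test, a rational root p/q (in lowest terms) of x^3 - 11 would satisfy p^3 = 11 q^3, forcing q = 1 and p^3 = 11; but 11 is not a perfect cube, contradiction. A monic cubic over Q with no rational root is irreducible (any nontrivial factorization would include a linear factor). Hence x^3 - 11 is the minimal polynomial of α, and in particular [Q(α):Q] = 3.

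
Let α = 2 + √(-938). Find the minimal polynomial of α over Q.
m_α(x) = x^2 - 4x + 942

From α - 2 = √(-938), squaring gives (α - 2)^2 = -938, i.e. α^2 - 4α + 4 = -938, so α^2 - 4α + 942 = 0. The discriminant of x^2 - 4x + 942 is (-4)^2 - 4·(942) = 16 - 3768 = -3752, and 4·(-938) is not a perfect square in Q since -938 is squarefree and ≠ 1. Hence x^2 - 4x + 942 is irreducible over Q and is the minimal polynomial of α.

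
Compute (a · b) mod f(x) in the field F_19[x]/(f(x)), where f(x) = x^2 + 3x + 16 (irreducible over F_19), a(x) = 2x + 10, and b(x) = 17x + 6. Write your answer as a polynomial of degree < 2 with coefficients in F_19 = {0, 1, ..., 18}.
a · b ≡ 4x + 10 (mod f(x))

Multiply in F_19[x]: a(x)·b(x) = (2x + 10)·(17x + 6) = 15x^2 + 11x + 3. This has degree ≥ 2, so divide by f(x) over F_19: 15x^2 + 11x + 3 = (15)·(x^2 + 3x + 16) + (4x + 10). Hence a·b ≡ 4x + 10 (mod f). (F_19[x]/(f) is a field with 19^2 = 361 elements since f is irreducible of degree 2.)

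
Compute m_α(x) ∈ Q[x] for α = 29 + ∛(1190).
m_α(x) = x^3 - 87x^2 + 2523x - 25579

Set β = α - 29 = ∛(1190), so β^3 = 1190. Then (α - 29)^3 - 1190 = 0, i.e. α is a root of g(x) = (x - 29)^3 - 1190 = x^3 - 87x^2 + 2523x - 25579. Since g(x) = h(x - 29) where h(x) = x^3 - 1190, and h is irreducible over Q (because 1190 is not a perfect cube, so h has no rational root, and a monic cubic with no rational root is irreducible), g is also irreducible (irreducibility is preserved under the substitution x → x - 29). Hence m_α(x) = x^3 - 87x^2 + 2523x - 25579.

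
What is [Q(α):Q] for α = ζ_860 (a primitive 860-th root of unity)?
[Q(α):Q] = 336

The minimal polynomial of ζ_860 over Q is the 860-th cyclotomic polynomial Φ_860(x), which is irreducible over Q and has degree φ(860) = 336. Hence [Q(α):Q] = φ(860) = 336.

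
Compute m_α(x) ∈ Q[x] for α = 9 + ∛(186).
m_α(x) = x^3 - 27x^2 + 243x - 915

Set β = α - 9 = ∛(186), so β^3 = 186. Then (α - 9)^3 - 186 = 0, i.e. α is a root of g(x) = (x - 9)^3 - 186 = x^3 - 27x^2 + 243x - 915. Since g(x) = h(x - 9) where h(x) = x^3 - 186, and h is irreducible over Q (because 186 is not a perfect cube, so h has no rational root, and a monic cubic with no rational root is irreducible), g is also irreducible (irreducibility is preserved under the substitution x → x - 9). Hence m_α(x) = x^3 - 27x^2 + 243x - 915.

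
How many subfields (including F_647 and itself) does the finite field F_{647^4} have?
F_{647^4} has 3 subfields

The subfields of F_{p^n} are exactly the fields F_{p^d} for d | n (each is the fixed field of the unique index-d subgroup of Gal(F_{p^n}/F_p) ≅ Z/nZ). The divisors of n = 4 are {1, 2, 4}, giving 3 subfields: F_{647^1}, F_{647^2}, F_{647^4}.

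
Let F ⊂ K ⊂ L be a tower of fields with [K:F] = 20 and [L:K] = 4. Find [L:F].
[L:F] = 80

The tower law says that for any tower of field extensions F ⊂ K ⊂ L with finite degrees, [L:F] = [L:K] · [K:F]. Here this gives [L:F] = 4 · 20 = 80.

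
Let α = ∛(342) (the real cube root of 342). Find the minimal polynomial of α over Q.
m_α(x) = x^3 - 342

α satisfies α^3 = 342, so x^3 - 342 annihilates α. By the rational root test, a rational root p/q (in lowest terms) of x^3 - 342 would satisfy p^3 = 342 q^3, forcing q = 1 and p^3 = 342; but 342 is not a perfect cube, contradiction. A monic cubic over Q with no rational root is irreducible (any nontrivial factorization would include a linear factor). Hence x^3 - 342 is the minimal polynomial of α, and in particular [Q(α):Q] = 3.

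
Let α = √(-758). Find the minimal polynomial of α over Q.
m_α(x) = x^2 + 758

α satisfies α^2 + 758 = 0, so x^2 + 758 annihilates α. Since d = -758 is squarefree and ≠ 1, it is not a perfect square in Q, so x^2 + 758 has no rational root and is therefore irreducible over Q (a degree-2 polynomial over a field is irreducible iff it has no root). Hence m_α(x) = x^2 + 758.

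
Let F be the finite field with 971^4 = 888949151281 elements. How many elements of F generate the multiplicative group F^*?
There are φ(888949151280) = 233320808448 primitive elements

F_q^* is cyclic of order q - 1 = 888949151280. A cyclic group of order m has exactly φ(m) generators. Here m = 888949151280 = 2^4 · 3^5 · 5 · 97 · 197 · 2393, so the number of primitive elements is φ(888949151280) = 233320808448.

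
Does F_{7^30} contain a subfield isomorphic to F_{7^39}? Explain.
No: F_{7^39} is not a subfield of F_{7^30}

F_{p^m} embeds in F_{p^n} iff m | n. Here 39 ∤ 30 (since 30 = 0·39 + 30 with remainder 30 ≠ 0), so F_{7^39} is not a subfield of F_{7^30}. Equivalently: if it were, the tower law would give 39 = [F_{7^39}:F_7] dividing [F_{7^30}:F_7] = 30, contradiction.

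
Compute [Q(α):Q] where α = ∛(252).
[Q(α):Q] = 3

The minimal polynomial of α is x^3 - 252, irreducible over Q since 252 is not a perfect cube (so x^3 - 252 has no rational root). Hence [Q(α):Q] = deg(m_α) = 3.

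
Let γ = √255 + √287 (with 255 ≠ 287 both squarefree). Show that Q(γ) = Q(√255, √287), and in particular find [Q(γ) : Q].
[Q(γ) : Q] = 4 (equivalently, Q(γ) = Q(√255, √287))

Obviously Q(γ) ⊆ Q(√255, √287), and [Q(√255, √287):Q] = 4 (since 255, 287 are distinct squarefree integers > 1 with 73185 not a perfect square). To show equality we compute the minimal polynomial of γ. From γ = √255 + √287: γ^2 = 255 + 2√(73185) + 287 = 542 + 2√(73185), so γ^2 - 542 = 2√(73185); squaring, (γ^2 - 542)^2 = 4·73185, i.e. γ^4 - 1084γ^2 + 293764 - 292740 = 0, i.e. γ^4 - 1084γ^2 + 1024 = 0. So γ is a root of x^4 - 1084x^2 + 1024. This polynomial is irreducible over Q: it has no rational root (each ±√255 ± √287 is irrational), and any factorization into two quadratics over Q would force √(73185) ∈ Q (pairing opposite roots) or √255, √287 ∈ Q (other pairings), all impossible. Hence [Q(γ):Q] = 4 = [Q(√255, √287):Q], so Q(γ) = Q(√255, √287).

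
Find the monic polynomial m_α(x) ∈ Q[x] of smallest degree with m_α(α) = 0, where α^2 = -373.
m_α(x) = x^2 + 373

α satisfies α^2 + 373 = 0, so x^2 + 373 annihilates α. Since d = -373 is squarefree and ≠ 1, it is not a perfect square in Q, so x^2 + 373 has no rational root and is therefore irreducible over Q (a degree-2 polynomial over a field is irreducible iff it has no root). Hence m_α(x) = x^2 + 373.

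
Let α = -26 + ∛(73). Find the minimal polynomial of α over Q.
m_α(x) = x^3 + 78x^2 + 2028x + 17503

Set β = α + 26 = ∛(73), so β^3 = 73. Then (α + 26)^3 - 73 = 0, i.e. α is a root of g(x) = (x + 26)^3 - 73 = x^3 + 78x^2 + 2028x + 17503. Since g(x) = h(x + 26) where h(x) = x^3 - 73, and h is irreducible over Q (because 73 is not a perfect cube, so h has no rational root, and a monic cubic with no rational root is irreducible), g is also irreducible (irreducibility is preserved under the substitution x → x + 26). Hence m_α(x) = x^3 + 78x^2 + 2028x + 17503.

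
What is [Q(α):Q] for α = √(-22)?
[Q(α):Q] = 2

[Q(α):Q] equals the degree of the minimal polynomial of α. Here α^2 = -22 and x^2 + 22 is irreducible (d = -22 is squarefree, ≠ 1, hence not a square), so deg(m_α) = 2. Thus [Q(α):Q] = 2.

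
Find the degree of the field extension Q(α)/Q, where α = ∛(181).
[Q(α):Q] = 3

The minimal polynomial of α is x^3 - 181, irreducible over Q since 181 is not a perfect cube (so x^3 - 181 has no rational root). Hence [Q(α):Q] = deg(m_α) = 3.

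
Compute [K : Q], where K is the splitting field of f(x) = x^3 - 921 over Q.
[K : Q] = 6

The roots of x^3 - 921 are ∛921, ω∛921, ω^2∛921 where ω = e^(2πi/3) is a primitive cube root of unity, so K = Q(∛921, ω). Now [Q(∛921):Q] = 3 (since 921 is not a perfect cube, x^3 - 921 is irreducible) and [Q(ω):Q] = 2. Both 2 and 3 divide [K:Q], and [K:Q] ≤ 3·2 = 6, so [K:Q] = 6. (Equivalently: Q(∛921) ⊂ R but ω ∉ R, so [K : Q(∛921)] = 2.)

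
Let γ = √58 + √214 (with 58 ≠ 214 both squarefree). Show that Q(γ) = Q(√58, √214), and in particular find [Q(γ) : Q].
[Q(γ) : Q] = 4 (equivalently, Q(γ) = Q(√58, √214))

Obviously Q(γ) ⊆ Q(√58, √214), and [Q(√58, √214):Q] = 4 (since 58, 214 are distinct squarefree integers > 1 with 12412 not a perfect square). To show equality we compute the minimal polynomial of γ. From γ = √58 + √214: γ^2 = 58 + 2√(12412) + 214 = 272 + 2√(12412), so γ^2 - 272 = 2√(12412); squaring, (γ^2 - 272)^2 = 4·12412, i.e. γ^4 - 544γ^2 + 73984 - 49648 = 0, i.e. γ^4 - 544γ^2 + 24336 = 0. So γ is a root of x^4 - 544x^2 + 24336. This polynomial is irreducible over Q: it has no rational root (each ±√58 ± √214 is irrational), and any factorization into two quadratics over Q would force √(12412) ∈ Q (pairing opposite roots) or √58, √214 ∈ Q (other pairings), all impossible. Hence [Q(γ):Q] = 4 = [Q(√58, √214):Q], so Q(γ) = Q(√58, √214).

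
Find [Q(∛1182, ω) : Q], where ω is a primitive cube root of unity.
[Q(∛1182, ω) : Q] = 6

[Q(∛1182):Q] = 3 (min poly x^3 - 1182, irreducible since 1182 is not a perfect cube). [Q(ω):Q] = 2 (min poly x^2 + x + 1). Since Q(∛1182) ⊂ R and ω ∉ R, we have ω ∉ Q(∛1182), so x^2 + x + 1 remains irreducible over Q(∛1182) and [Q(∛1182, ω) : Q(∛1182)] = 2. By the tower law, [Q(∛1182, ω) : Q] = 3 · 2 = 6. (In fact Q(∛1182, ω) is the splitting field of x^3 - 1182 over Q.)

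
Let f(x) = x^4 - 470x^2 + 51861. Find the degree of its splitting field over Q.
[K : Q] = 4

Solving the quadratic in x^2: x^2 = (470 ± √(470^2 - 4·51861))/2 = (470 ± √13456)/2 = (470 ± 116)/2, giving x^2 = 293 or x^2 = 177. So f(x) = (x^2 - 293)(x^2 - 177) and the roots of f are ±√293, ±√177. Hence the splitting field is K = Q(√293, √177). Since 293 and 177 are distinct squarefree integers > 1, their product 51861 is not a perfect square, so √177 ∉ Q(√293). By the tower law [K:Q] = [Q(√293,√177):Q(√293)] · [Q(√293):Q] = 2 · 2 = 4.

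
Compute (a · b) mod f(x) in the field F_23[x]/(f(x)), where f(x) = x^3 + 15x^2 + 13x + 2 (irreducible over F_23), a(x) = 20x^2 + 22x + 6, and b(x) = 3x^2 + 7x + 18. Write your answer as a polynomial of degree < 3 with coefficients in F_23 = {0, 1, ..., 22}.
a · b ≡ 19x^2 + 2x + 1 (mod f(x))

Multiply in F_23[x]: a(x)·b(x) = (20x^2 + 22x + 6)·(3x^2 + 7x + 18) = 14x^4 + 22x^3 + 3x^2 + x + 16. This has degree ≥ 3, so divide by f(x) over F_23: 14x^4 + 22x^3 + 3x^2 + x + 16 = (14x + 19)·(x^3 + 15x^2 + 13x + 2) + (19x^2 + 2x + 1). Hence a·b ≡ 19x^2 + 2x + 1 (mod f). (F_23[x]/(f) is a field with 23^3 = 12167 elements since f is irreducible of degree 3.)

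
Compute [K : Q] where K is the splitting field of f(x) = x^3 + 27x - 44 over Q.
[K : Q] = 6

By the rational root test, any rational root of the monic integer polynomial f(x) = x^3 + 27x - 44 must be an integer dividing the constant term -44, i.e. one of ±{1, 2, 4, 11, 22, 44}. Evaluating: f(1) = -16, f(-1) = -72, f(2) = 18, f(-2) = -106, f(4) = 128, f(-4) = -216, f(11) = 1584, f(-11) = -1672, f(22) = 11198, f(-22) = -11286, f(44) = 86328, f(-44) = -86416; none is 0, so f has no rational root and is therefore irreducible over Q (a cubic with no linear factor over a field is irreducible). For an irreducible cubic, the Galois group is A_3 or S_3 according as the discriminant disc(f) = -4a^3 - 27b^2 = -4·(27)^3 - 27·(-44)^2 = -131004 is or is not a square in Q. Here disc(f) = -131004 is not a perfect square in Q, so the Galois group of f over Q is not contained in A_3 and must be all of S_3. The splitting field has degree |S_3| = 6 over Q, so [K : Q] = 6.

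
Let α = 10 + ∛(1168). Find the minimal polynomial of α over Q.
m_α(x) = x^3 - 30x^2 + 300x - 2168

Set β = α - 10 = ∛(1168), so β^3 = 1168. Then (α - 10)^3 - 1168 = 0, i.e. α is a root of g(x) = (x - 10)^3 - 1168 = x^3 - 30x^2 + 300x - 2168. Since g(x) = h(x - 10) where h(x) = x^3 - 1168, and h is irreducible over Q (because 1168 is not a perfect cube, so h has no rational root, and a monic cubic with no rational root is irreducible), g is also irreducible (irreducibility is preserved under the substitution x → x - 10). Hence m_α(x) = x^3 - 30x^2 + 300x - 2168.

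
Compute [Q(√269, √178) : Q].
[Q(√269, √178) : Q] = 4

[Q(√269):Q] = 2 (min poly x^2 - 269, irreducible since 269 is squarefree > 1). For the top step, suppose √178 ∈ Q(√269), say √178 = c + d√269 with c, d ∈ Q. Squaring: 178 = c^2 + 269d^2 + 2cd√269. Since √269 ∉ Q this forces 2cd = 0. If d = 0 then √178 = c ∈ Q, contradicting 178 squarefree > 1. If c = 0 then 178 = 269d^2, so 269·178 = (269d)^2 is a perfect square in Q — but 269·178 = 47882 is not a perfect square (since 269 and 178 are distinct squarefree integers). Contradiction. Hence √178 ∉ Q(√269), so x^2 - 178 stays irreducible over Q(√269) and [Q(√269, √178) : Q(√269)] = 2. By the tower law, [Q(√269, √178) : Q] = 2 · 2 = 4.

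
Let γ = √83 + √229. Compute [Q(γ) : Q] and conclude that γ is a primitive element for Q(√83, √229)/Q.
[Q(γ) : Q] = 4 (equivalently, Q(γ) = Q(√83, √229))

Obviously Q(γ) ⊆ Q(√83, √229), and [Q(√83, √229):Q] = 4 (since 83, 229 are distinct squarefree integers > 1 with 19007 not a perfect square). To show equality we compute the minimal polynomial of γ. From γ = √83 + √229: γ^2 = 83 + 2√(19007) + 229 = 312 + 2√(19007), so γ^2 - 312 = 2√(19007); squaring, (γ^2 - 312)^2 = 4·19007, i.e. γ^4 - 624γ^2 + 97344 - 76028 = 0, i.e. γ^4 - 624γ^2 + 21316 = 0. So γ is a root of x^4 - 624x^2 + 21316. This polynomial is irreducible over Q: it has no rational root (each ±√83 ± √229 is irrational), and any factorization into two quadratics over Q would force √(19007) ∈ Q (pairing opposite roots) or √83, √229 ∈ Q (other pairings), all impossible. Hence [Q(γ):Q] = 4 = [Q(√83, √229):Q], so Q(γ) = Q(√83, √229).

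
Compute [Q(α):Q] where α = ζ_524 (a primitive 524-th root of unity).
[Q(α):Q] = 260

The minimal polynomial of ζ_524 over Q is the 524-th cyclotomic polynomial Φ_524(x), which is irreducible over Q and has degree φ(524) = 260. Hence [Q(α):Q] = φ(524) = 260.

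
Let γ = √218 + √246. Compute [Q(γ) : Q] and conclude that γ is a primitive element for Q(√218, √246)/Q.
[Q(γ) : Q] = 4 (equivalently, Q(γ) = Q(√218, √246))

Obviously Q(γ) ⊆ Q(√218, √246), and [Q(√218, √246):Q] = 4 (since 218, 246 are distinct squarefree integers > 1 with 53628 not a perfect square). To show equality we compute the minimal polynomial of γ. From γ = √218 + √246: γ^2 = 218 + 2√(53628) + 246 = 464 + 2√(53628), so γ^2 - 464 = 2√(53628); squaring, (γ^2 - 464)^2 = 4·53628, i.e. γ^4 - 928γ^2 + 215296 - 214512 = 0, i.e. γ^4 - 928γ^2 + 784 = 0. So γ is a root of x^4 - 928x^2 + 784. This polynomial is irreducible over Q: it has no rational root (each ±√218 ± √246 is irrational), and any factorization into two quadratics over Q would force √(53628) ∈ Q (pairing opposite roots) or √218, √246 ∈ Q (other pairings), all impossible. Hence [Q(γ):Q] = 4 = [Q(√218, √246):Q], so Q(γ) = Q(√218, √246).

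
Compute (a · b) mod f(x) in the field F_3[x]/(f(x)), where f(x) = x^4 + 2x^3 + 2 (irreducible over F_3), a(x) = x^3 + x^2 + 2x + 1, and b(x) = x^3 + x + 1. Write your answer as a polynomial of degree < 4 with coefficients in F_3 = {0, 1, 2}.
a · b ≡ 2x^3 + x^2 + 2x (mod f(x))

Multiply in F_3[x]: a(x)·b(x) = (x^3 + x^2 + 2x + 1)·(x^3 + x + 1) = x^6 + x^5 + 1. This has degree ≥ 4, so divide by f(x) over F_3: x^6 + x^5 + 1 = (x^2 + 2x + 2)·(x^4 + 2x^3 + 2) + (2x^3 + x^2 + 2x). Hence a·b ≡ 2x^3 + x^2 + 2x (mod f). (F_3[x]/(f) is a field with 3^4 = 81 elements since f is irreducible of degree 4.)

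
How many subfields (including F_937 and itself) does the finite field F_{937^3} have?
F_{937^3} has 2 subfields

The subfields of F_{p^n} are exactly the fields F_{p^d} for d | n (each is the fixed field of the unique index-d subgroup of Gal(F_{p^n}/F_p) ≅ Z/nZ). The divisors of n = 3 are {1, 3}, giving 2 subfields: F_{937^1}, F_{937^3}.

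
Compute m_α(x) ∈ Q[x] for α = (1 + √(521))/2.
m_α(x) = x^2 - x - 130

From 2α - 1 = √(521), squaring gives (2α - 1)^2 = 521, i.e. 4α^2 - 4α + 1 = 521, so α^2 - α + (1 - 521)/4 = 0. Since 521 ≡ 1 (mod 4), (1 - 521)/4 = -130 ∈ Z. The polynomial x^2 - x - 130 has discriminant 1 - 4·(-130) = 521, which is not a perfect square in Q (d = 521 is squarefree and ≠ 1), so x^2 - x - 130 is irreducible over Q. It is the minimal polynomial of α.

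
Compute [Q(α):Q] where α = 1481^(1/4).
[Q(α):Q] = 4

α is a root of x^4 - 1481. By Eisenstein's criterion at the prime p = 1481 (which divides the constant term 1481 but p^2 = 2193361 does not, since 1481 is squarefree), x^4 - 1481 is irreducible over Q. Hence [Q(α):Q] = 4.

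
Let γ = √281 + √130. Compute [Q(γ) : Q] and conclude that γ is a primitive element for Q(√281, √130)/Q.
[Q(γ) : Q] = 4 (equivalently, Q(γ) = Q(√281, √130))

Obviously Q(γ) ⊆ Q(√281, √130), and [Q(√281, √130):Q] = 4 (since 281, 130 are distinct squarefree integers > 1 with 36530 not a perfect square). To show equality we compute the minimal polynomial of γ. From γ = √281 + √130: γ^2 = 281 + 2√(36530) + 130 = 411 + 2√(36530), so γ^2 - 411 = 2√(36530); squaring, (γ^2 - 411)^2 = 4·36530, i.e. γ^4 - 822γ^2 + 168921 - 146120 = 0, i.e. γ^4 - 822γ^2 + 22801 = 0. So γ is a root of x^4 - 822x^2 + 22801. This polynomial is irreducible over Q: it has no rational root (each ±√281 ± √130 is irrational), and any factorization into two quadratics over Q would force √(36530) ∈ Q (pairing opposite roots) or √281, √130 ∈ Q (other pairings), all impossible. Hence [Q(γ):Q] = 4 = [Q(√281, √130):Q], so Q(γ) = Q(√281, √130).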